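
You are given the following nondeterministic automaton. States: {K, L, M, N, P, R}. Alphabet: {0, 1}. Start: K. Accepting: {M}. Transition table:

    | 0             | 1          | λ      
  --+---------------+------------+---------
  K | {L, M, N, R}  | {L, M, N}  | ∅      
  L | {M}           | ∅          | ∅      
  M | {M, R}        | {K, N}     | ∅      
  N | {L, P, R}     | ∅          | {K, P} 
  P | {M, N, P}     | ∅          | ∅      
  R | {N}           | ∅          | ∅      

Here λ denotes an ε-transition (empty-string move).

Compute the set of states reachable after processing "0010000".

{K, L, M, N, P, R}

Start in {K}.
Read '0': K→{L, M, N, R}; union {L, M, N, R}; ε-closure = {K, L, M, N, P, R}.
Read '0': K→{L, M, N, R}, L→{M}, M→{M, R}, N→{L, P, R}, P→{M, N, P}, R→{N}; union {L, M, N, P, R}; ε-closure = {K, L, M, N, P, R}.
Read '1': K→{L, M, N}, L→∅, M→{K, N}, N→∅, P→∅, R→∅; union {K, L, M, N}; ε-closure = {K, L, M, N, P}.
Read '0': K→{L, M, N, R}, L→{M}, M→{M, R}, N→{L, P, R}, P→{M, N, P}; union {L, M, N, P, R}; ε-closure = {K, L, M, N, P, R}.
Read '0': K→{L, M, N, R}, L→{M}, M→{M, R}, N→{L, P, R}, P→{M, N, P}, R→{N}; union {L, M, N, P, R}; ε-closure = {K, L, M, N, P, R}.
Read '0': K→{L, M, N, R}, L→{M}, M→{M, R}, N→{L, P, R}, P→{M, N, P}, R→{N}; union {L, M, N, P, R}; ε-closure = {K, L, M, N, P, R}.
Read '0': K→{L, M, N, R}, L→{M}, M→{M, R}, N→{L, P, R}, P→{M, N, P}, R→{N}; union {L, M, N, P, R}; ε-closure = {K, L, M, N, P, R}.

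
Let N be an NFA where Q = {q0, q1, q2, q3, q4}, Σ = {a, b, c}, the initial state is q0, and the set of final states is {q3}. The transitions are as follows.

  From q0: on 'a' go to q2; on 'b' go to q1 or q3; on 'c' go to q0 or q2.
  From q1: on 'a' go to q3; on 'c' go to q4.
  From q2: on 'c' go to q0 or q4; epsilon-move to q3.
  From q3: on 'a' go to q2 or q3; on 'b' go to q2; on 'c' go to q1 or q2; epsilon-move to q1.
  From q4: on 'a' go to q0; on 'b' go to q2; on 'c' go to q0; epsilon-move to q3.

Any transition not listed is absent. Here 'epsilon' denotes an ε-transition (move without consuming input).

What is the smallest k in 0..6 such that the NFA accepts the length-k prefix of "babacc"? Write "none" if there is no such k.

Start in {q0}.
Read 'b': {q0} → {q1, q3}.
None of the earlier sets intersect F, but {q1, q3} does.

1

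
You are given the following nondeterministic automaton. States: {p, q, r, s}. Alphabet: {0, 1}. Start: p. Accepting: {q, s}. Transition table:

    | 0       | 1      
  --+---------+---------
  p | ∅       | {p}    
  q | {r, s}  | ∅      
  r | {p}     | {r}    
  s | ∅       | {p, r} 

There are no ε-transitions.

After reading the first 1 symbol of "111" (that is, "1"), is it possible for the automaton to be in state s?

No

Start in {p}.
Read '1': p→{p}; now {p}.
State s is not in {p}.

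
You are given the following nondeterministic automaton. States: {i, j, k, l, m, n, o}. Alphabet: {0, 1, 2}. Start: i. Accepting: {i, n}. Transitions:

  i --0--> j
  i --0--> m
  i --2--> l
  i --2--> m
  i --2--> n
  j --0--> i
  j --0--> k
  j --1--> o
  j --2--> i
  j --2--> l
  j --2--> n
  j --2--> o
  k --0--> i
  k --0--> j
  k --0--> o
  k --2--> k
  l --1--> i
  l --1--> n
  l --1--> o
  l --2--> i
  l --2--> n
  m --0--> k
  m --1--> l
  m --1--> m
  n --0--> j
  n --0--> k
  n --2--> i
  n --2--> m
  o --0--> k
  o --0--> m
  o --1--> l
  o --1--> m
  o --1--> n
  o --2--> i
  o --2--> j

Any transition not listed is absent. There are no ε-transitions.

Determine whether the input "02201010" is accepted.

Start in {i}.
Read '0': i→{j, m}; now {j, m}.
Read '2': j→{i, l, n, o}, m→∅; now {i, l, n, o}.
Read '2': i→{l, m, n}, l→{i, n}, n→{i, m}, o→{i, j}; now {i, j, l, m, n}.
Read '0': i→{j, m}, j→{i, k}, l→∅, m→{k}, n→{j, k}; now {i, j, k, m}.
Read '1': i→∅, j→{o}, k→∅, m→{l, m}; now {l, m, o}.
Read '0': l→∅, m→{k}, o→{k, m}; now {k, m}.
Read '1': k→∅, m→{l, m}; now {l, m}.
Read '0': l→∅, m→{k}; now {k}.
The final set {k} contains no accepting state.

No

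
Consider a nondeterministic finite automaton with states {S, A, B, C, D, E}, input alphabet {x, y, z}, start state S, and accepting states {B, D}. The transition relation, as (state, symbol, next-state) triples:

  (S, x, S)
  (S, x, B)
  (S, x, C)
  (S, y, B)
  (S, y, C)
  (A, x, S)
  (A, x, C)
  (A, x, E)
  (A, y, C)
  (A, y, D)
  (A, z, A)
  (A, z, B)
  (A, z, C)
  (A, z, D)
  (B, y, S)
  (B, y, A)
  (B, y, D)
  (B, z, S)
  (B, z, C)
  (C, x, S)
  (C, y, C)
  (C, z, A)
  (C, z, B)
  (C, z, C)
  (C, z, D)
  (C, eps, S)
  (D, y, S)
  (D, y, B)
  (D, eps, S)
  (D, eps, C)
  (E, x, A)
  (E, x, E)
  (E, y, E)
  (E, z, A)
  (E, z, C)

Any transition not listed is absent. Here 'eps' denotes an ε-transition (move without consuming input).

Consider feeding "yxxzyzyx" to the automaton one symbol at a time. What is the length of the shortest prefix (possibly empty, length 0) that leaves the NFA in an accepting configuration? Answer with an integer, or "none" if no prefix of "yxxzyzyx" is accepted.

1

Start in {S}.
Read 'y': {S} → {S, B, C}.
None of the earlier sets intersect F, but {S, B, C} does.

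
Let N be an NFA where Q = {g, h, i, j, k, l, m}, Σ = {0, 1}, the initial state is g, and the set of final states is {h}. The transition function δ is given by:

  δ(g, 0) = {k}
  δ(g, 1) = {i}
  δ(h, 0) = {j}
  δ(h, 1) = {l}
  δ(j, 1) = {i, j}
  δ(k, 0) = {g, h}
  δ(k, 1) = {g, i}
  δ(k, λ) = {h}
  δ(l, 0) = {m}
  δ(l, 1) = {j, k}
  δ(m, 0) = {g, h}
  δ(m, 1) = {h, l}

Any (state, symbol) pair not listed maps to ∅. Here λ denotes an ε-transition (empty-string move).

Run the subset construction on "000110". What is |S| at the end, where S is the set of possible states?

3

Start in {g}.
Read '0': g→{k}; union {k}; ε-closure = {h, k}.
Read '0': h→{j}, k→{g, h}; now {g, h, j}.
Read '0': g→{k}, h→{j}, j→∅; union {j, k}; ε-closure = {h, j, k}.
Read '1': h→{l}, j→{i, j}, k→{g, i}; now {g, i, j, l}.
Read '1': g→{i}, i→∅, j→{i, j}, l→{j, k}; union {i, j, k}; ε-closure = {h, i, j, k}.
Read '0': h→{j}, i→∅, j→∅, k→{g, h}; now {g, h, j}.
That set has 3 states.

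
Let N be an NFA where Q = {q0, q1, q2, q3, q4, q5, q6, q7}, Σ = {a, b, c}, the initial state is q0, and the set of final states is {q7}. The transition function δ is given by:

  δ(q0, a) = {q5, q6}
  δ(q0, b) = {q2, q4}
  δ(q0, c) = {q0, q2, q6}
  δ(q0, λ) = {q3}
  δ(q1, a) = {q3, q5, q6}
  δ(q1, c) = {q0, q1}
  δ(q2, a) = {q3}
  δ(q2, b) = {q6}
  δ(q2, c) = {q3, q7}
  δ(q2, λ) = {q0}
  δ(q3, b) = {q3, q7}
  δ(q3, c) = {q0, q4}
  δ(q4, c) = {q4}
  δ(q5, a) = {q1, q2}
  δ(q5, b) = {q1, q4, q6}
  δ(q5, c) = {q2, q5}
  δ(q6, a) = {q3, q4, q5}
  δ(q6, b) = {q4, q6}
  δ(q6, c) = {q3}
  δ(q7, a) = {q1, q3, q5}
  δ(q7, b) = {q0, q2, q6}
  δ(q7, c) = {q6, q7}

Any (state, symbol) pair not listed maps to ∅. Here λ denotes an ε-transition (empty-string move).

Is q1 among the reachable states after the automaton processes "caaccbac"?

Start: ε-closure({q0}) = {q0, q3}.
Read 'c': {q0, q3} → {q0, q2, q3, q4, q6}.
Read 'a': {q0, q2, q3, q4, q6} → {q3, q4, q5, q6}.
Read 'a': {q3, q4, q5, q6} → {q0, q1, q2, q3, q4, q5}.
Read 'c': {q0, q1, q2, q3, q4, q5} → {q0, q1, q2, q3, q4, q5, q6, q7}.
Read 'c': {q0, q1, q2, q3, q4, q5, q6, q7} → {q0, q1, q2, q3, q4, q5, q6, q7}.
Read 'b': {q0, q1, q2, q3, q4, q5, q6, q7} → {q0, q1, q2, q3, q4, q6, q7}.
Read 'a': {q0, q1, q2, q3, q4, q6, q7} → {q1, q3, q4, q5, q6}.
Read 'c': {q1, q3, q4, q5, q6} → {q0, q1, q2, q3, q4, q5}.
State q1 is in {q0, q1, q2, q3, q4, q5}.

Yes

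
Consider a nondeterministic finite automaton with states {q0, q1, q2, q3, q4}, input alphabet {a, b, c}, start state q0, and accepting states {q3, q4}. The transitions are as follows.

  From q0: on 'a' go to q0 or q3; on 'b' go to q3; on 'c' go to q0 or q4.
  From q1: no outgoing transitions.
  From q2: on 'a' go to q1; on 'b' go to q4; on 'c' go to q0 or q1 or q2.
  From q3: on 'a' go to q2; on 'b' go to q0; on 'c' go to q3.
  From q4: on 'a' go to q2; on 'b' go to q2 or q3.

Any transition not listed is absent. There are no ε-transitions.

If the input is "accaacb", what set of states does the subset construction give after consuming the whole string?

Start in {q0}.
Read 'a': q0→{q0, q3}; now {q0, q3}.
Read 'c': q0→{q0, q4}, q3→{q3}; now {q0, q3, q4}.
Read 'c': q0→{q0, q4}, q3→{q3}, q4→∅; now {q0, q3, q4}.
Read 'a': q0→{q0, q3}, q3→{q2}, q4→{q2}; now {q0, q2, q3}.
Read 'a': q0→{q0, q3}, q2→{q1}, q3→{q2}; now {q0, q1, q2, q3}.
Read 'c': q0→{q0, q4}, q1→∅, q2→{q0, q1, q2}, q3→{q3}; now {q0, q1, q2, q3, q4}.
Read 'b': q0→{q3}, q1→∅, q2→{q4}, q3→{q0}, q4→{q2, q3}; now {q0, q2, q3, q4}.

{q0, q2, q3, q4}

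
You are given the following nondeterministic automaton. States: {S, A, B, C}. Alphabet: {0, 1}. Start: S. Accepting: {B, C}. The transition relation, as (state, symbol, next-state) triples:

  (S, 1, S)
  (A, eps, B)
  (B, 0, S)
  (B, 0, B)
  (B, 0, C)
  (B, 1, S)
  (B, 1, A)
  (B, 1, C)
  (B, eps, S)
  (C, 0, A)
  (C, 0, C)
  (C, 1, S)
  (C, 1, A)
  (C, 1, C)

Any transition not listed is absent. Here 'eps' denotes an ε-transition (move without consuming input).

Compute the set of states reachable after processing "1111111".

{S}

Start in {S}.
Read '1': {S} → {S}.
Read '1': {S} → {S}.
Read '1': {S} → {S}.
Read '1': {S} → {S}.
Read '1': {S} → {S}.
Read '1': {S} → {S}.
Read '1': {S} → {S}.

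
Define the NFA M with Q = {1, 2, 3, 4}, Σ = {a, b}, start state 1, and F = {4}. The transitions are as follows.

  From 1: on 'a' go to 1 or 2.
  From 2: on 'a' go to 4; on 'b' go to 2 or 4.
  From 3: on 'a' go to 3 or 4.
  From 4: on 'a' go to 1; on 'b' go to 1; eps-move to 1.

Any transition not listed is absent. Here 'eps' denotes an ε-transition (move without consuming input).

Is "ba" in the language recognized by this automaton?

No

Start in {1}.
Read 'b': {1} → ∅.
The set is empty and remains empty for the remaining 1 symbol.
The final set ∅ contains no accepting state.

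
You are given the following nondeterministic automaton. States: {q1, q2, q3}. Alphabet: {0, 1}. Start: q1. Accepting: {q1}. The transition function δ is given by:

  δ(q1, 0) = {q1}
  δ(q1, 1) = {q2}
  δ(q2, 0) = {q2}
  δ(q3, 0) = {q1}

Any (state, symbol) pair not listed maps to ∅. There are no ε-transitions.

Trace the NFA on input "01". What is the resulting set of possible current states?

{q2}

Start in {q1}.
Read '0': q1→{q1}; now {q1}.
Read '1': q1→{q2}; now {q2}.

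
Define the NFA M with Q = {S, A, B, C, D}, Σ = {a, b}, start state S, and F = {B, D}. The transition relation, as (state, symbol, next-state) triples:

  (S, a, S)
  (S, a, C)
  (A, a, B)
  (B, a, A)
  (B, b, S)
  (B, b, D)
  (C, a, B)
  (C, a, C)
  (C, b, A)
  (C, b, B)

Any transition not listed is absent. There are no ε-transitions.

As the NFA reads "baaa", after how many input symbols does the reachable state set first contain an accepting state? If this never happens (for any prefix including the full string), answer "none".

Start in {S}.
Read 'b': S→∅; now ∅.
The set is empty and remains empty for the remaining 3 symbols.
No reachable set along the way intersects F.

none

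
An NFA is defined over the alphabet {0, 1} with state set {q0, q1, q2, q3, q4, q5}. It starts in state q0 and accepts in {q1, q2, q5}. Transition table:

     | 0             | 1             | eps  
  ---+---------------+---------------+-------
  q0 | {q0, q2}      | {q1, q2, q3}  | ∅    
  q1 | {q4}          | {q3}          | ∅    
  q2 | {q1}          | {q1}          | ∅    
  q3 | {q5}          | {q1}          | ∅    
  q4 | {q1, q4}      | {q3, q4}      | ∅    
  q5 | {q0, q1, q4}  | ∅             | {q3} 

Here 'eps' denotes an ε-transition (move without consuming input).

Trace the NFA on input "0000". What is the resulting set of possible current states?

{q0, q1, q2, q4}

Start in {q0}.
Read '0': q0→{q0, q2}; now {q0, q2}.
Read '0': q0→{q0, q2}, q2→{q1}; now {q0, q1, q2}.
Read '0': q0→{q0, q2}, q1→{q4}, q2→{q1}; now {q0, q1, q2, q4}.
Read '0': q0→{q0, q2}, q1→{q4}, q2→{q1}, q4→{q1, q4}; now {q0, q1, q2, q4}.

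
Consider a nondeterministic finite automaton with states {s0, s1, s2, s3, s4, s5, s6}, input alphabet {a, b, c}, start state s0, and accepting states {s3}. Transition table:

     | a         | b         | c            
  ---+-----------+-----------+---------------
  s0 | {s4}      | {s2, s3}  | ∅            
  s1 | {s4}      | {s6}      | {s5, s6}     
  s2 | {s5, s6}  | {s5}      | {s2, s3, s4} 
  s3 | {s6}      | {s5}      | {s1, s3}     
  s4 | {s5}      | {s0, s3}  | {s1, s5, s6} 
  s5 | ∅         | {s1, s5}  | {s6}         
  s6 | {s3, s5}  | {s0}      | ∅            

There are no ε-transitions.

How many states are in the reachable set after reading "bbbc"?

2

Start in {s0}.
Read 'b': {s0} → {s2, s3}.
Read 'b': {s2, s3} → {s5}.
Read 'b': {s5} → {s1, s5}.
Read 'c': {s1, s5} → {s5, s6}.
That set has 2 states.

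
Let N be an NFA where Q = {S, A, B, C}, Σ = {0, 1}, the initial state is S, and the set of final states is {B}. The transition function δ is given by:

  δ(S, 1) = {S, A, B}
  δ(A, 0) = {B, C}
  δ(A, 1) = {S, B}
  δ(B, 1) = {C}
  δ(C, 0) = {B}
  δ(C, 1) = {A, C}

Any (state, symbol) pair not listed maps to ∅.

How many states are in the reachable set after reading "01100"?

Start in {S}.
Read '0': {S} → ∅.
The set is empty and remains empty for the remaining 4 symbols.
That set has 0 states.

0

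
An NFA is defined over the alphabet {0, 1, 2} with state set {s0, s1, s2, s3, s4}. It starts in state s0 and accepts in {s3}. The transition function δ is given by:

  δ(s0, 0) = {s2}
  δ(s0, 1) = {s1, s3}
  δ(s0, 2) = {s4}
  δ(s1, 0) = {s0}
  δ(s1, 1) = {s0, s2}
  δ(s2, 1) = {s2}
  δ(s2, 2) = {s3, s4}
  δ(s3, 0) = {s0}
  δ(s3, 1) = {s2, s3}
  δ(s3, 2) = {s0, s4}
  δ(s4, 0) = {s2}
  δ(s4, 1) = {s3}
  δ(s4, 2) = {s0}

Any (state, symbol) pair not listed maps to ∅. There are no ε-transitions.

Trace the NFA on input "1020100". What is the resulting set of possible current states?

∅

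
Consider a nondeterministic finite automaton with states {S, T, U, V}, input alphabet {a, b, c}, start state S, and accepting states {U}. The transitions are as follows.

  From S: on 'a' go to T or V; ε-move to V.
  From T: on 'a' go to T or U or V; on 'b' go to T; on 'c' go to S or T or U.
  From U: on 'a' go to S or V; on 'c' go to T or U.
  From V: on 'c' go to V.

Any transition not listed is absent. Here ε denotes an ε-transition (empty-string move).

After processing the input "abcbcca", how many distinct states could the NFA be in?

4

Start: ε-closure({S}) = {S, V}.
Read 'a': {S, V} → {T, V}.
Read 'b': {T, V} → {T}.
Read 'c': {T} → {S, T, U, V}.
Read 'b': {S, T, U, V} → {T}.
Read 'c': {T} → {S, T, U, V}.
Read 'c': {S, T, U, V} → {S, T, U, V}.
Read 'a': {S, T, U, V} → {S, T, U, V}.
That set has 4 states.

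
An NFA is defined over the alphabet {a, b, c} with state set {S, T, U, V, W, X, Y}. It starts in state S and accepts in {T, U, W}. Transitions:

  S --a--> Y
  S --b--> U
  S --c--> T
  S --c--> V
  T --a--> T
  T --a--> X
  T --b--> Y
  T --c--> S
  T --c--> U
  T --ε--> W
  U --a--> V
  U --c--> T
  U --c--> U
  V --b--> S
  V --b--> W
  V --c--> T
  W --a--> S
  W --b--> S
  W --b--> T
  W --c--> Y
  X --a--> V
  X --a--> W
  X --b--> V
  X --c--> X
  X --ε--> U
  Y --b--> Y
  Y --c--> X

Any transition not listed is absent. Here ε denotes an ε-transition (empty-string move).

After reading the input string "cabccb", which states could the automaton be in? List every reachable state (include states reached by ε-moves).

Start in {S}.
Read 'c': {S} → {T, V, W}.
Read 'a': {T, V, W} → {S, T, U, W, X}.
Read 'b': {S, T, U, W, X} → {S, T, U, V, W, Y}.
Read 'c': {S, T, U, V, W, Y} → {S, T, U, V, W, X, Y}.
Read 'c': {S, T, U, V, W, X, Y} → {S, T, U, V, W, X, Y}.
Read 'b': {S, T, U, V, W, X, Y} → {S, T, U, V, W, Y}.

{S, T, U, V, W, Y}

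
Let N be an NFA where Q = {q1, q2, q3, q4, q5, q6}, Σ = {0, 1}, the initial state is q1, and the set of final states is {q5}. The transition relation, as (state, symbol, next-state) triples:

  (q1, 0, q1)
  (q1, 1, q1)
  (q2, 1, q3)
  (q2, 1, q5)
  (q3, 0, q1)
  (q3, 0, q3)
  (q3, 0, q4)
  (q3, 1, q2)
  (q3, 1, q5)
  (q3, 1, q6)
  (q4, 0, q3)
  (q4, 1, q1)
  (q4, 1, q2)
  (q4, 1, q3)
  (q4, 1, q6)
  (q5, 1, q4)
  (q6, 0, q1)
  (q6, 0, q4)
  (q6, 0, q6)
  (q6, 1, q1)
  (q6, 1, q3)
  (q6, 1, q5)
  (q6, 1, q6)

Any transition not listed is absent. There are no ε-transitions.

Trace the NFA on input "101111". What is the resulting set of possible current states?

Start in {q1}.
Read '1': q1→{q1}; now {q1}.
Read '0': q1→{q1}; now {q1}.
Read '1': q1→{q1}; now {q1}.
Read '1': q1→{q1}; now {q1}.
Read '1': q1→{q1}; now {q1}.
Read '1': q1→{q1}; now {q1}.

{q1}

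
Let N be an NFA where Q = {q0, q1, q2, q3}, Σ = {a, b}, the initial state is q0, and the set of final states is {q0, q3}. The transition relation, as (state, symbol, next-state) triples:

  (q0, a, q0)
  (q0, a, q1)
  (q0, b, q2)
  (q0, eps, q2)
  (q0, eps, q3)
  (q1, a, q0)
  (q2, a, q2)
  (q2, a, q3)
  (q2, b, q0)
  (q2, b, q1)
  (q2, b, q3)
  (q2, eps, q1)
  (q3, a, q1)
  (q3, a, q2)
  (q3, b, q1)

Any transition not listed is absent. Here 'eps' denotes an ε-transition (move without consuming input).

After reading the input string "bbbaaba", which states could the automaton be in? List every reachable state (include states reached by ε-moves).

{q0, q1, q2, q3}

Start: ε-closure({q0}) = {q0, q1, q2, q3}.
Read 'b': q0→{q2}, q1→∅, q2→{q0, q1, q3}, q3→{q1}; now {q0, q1, q2, q3}.
Read 'b': q0→{q2}, q1→∅, q2→{q0, q1, q3}, q3→{q1}; now {q0, q1, q2, q3}.
Read 'b': q0→{q2}, q1→∅, q2→{q0, q1, q3}, q3→{q1}; now {q0, q1, q2, q3}.
Read 'a': q0→{q0, q1}, q1→{q0}, q2→{q2, q3}, q3→{q1, q2}; now {q0, q1, q2, q3}.
Read 'a': q0→{q0, q1}, q1→{q0}, q2→{q2, q3}, q3→{q1, q2}; now {q0, q1, q2, q3}.
Read 'b': q0→{q2}, q1→∅, q2→{q0, q1, q3}, q3→{q1}; now {q0, q1, q2, q3}.
Read 'a': q0→{q0, q1}, q1→{q0}, q2→{q2, q3}, q3→{q1, q2}; now {q0, q1, q2, q3}.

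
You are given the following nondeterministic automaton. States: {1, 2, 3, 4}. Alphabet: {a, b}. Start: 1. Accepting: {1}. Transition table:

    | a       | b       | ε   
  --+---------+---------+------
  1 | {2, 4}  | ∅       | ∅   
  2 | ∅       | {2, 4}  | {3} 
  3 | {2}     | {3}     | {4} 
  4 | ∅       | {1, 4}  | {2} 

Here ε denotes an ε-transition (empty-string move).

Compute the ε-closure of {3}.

Begin with {3}.
ε-move 3 → 4; add 4.
ε-move 4 → 2; add 2.

{2, 3, 4}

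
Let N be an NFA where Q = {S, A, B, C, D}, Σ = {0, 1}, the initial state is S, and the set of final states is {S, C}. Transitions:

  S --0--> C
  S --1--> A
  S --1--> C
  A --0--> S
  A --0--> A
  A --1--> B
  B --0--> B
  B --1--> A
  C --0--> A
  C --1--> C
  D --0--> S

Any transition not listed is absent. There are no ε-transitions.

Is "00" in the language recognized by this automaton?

No

Start in {S}.
Read '0': S→{C}; now {C}.
Read '0': C→{A}; now {A}.
The final set {A} contains no accepting state.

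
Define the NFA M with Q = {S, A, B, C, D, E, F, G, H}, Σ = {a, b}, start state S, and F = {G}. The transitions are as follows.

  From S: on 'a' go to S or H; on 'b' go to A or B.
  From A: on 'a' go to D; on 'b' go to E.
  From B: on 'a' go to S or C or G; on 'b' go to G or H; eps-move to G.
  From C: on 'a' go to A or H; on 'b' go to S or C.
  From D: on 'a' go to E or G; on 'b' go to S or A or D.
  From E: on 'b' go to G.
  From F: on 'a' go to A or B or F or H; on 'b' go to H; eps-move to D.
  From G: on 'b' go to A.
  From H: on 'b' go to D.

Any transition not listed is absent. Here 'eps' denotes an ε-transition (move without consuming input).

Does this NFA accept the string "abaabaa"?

Start in {S}.
Read 'a': S→{S, H}; now {S, H}.
Read 'b': S→{A, B}, H→{D}; union {A, B, D}; ε-closure = {A, B, D, G}.
Read 'a': A→{D}, B→{S, C, G}, D→{E, G}, G→∅; now {S, C, D, E, G}.
Read 'a': S→{S, H}, C→{A, H}, D→{E, G}, E→∅, G→∅; now {S, A, E, G, H}.
Read 'b': S→{A, B}, A→{E}, E→{G}, G→{A}, H→{D}; now {A, B, D, E, G}.
Read 'a': A→{D}, B→{S, C, G}, D→{E, G}, E→∅, G→∅; now {S, C, D, E, G}.
Read 'a': S→{S, H}, C→{A, H}, D→{E, G}, E→∅, G→∅; now {S, A, E, G, H}.
The final set {S, A, E, G, H} contains the accepting state G.

Yes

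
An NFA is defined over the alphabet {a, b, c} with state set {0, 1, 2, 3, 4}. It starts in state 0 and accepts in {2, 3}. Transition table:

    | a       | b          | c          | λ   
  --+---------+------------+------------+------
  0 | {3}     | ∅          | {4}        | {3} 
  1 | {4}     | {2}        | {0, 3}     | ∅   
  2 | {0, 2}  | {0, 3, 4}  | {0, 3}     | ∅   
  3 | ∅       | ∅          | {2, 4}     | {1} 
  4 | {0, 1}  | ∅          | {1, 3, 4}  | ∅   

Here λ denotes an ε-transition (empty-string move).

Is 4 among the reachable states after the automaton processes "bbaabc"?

No

Start: ε-closure({0}) = {0, 1, 3}.
Read 'b': 0→∅, 1→{2}, 3→∅; now {2}.
Read 'b': 2→{0, 3, 4}; union {0, 3, 4}; ε-closure = {0, 1, 3, 4}.
Read 'a': 0→{3}, 1→{4}, 3→∅, 4→{0, 1}; now {0, 1, 3, 4}.
Read 'a': 0→{3}, 1→{4}, 3→∅, 4→{0, 1}; now {0, 1, 3, 4}.
Read 'b': 0→∅, 1→{2}, 3→∅, 4→∅; now {2}.
Read 'c': 2→{0, 3}; union {0, 3}; ε-closure = {0, 1, 3}.
State 4 is not in {0, 1, 3}.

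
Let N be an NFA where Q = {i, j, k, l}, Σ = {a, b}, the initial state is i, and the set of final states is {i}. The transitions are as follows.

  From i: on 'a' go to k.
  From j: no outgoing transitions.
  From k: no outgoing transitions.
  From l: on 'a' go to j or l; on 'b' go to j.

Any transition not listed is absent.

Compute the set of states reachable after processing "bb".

∅

Start in {i}.
Read 'b': {i} → ∅.
The set is empty and remains empty for the remaining 1 symbol.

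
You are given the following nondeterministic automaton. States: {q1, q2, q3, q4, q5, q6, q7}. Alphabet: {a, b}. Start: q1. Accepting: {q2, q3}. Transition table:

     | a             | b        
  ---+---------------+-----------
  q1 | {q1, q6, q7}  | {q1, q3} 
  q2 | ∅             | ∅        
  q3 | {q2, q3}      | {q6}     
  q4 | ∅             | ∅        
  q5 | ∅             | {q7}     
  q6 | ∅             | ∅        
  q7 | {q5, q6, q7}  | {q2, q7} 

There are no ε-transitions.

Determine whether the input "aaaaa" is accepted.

No

Start in {q1}.
Read 'a': q1→{q1, q6, q7}; now {q1, q6, q7}.
Read 'a': q1→{q1, q6, q7}, q6→∅, q7→{q5, q6, q7}; now {q1, q5, q6, q7}.
Read 'a': q1→{q1, q6, q7}, q5→∅, q6→∅, q7→{q5, q6, q7}; now {q1, q5, q6, q7}.
Read 'a': q1→{q1, q6, q7}, q5→∅, q6→∅, q7→{q5, q6, q7}; now {q1, q5, q6, q7}.
Read 'a': q1→{q1, q6, q7}, q5→∅, q6→∅, q7→{q5, q6, q7}; now {q1, q5, q6, q7}.
The final set {q1, q5, q6, q7} contains no accepting state.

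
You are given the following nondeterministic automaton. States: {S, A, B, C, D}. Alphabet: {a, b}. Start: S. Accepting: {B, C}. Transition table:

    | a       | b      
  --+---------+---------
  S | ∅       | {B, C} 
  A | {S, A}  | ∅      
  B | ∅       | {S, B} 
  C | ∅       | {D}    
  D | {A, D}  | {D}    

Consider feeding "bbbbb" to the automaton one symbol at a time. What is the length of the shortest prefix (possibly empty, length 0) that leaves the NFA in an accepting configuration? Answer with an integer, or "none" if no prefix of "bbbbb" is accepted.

Start in {S}.
Read 'b': {S} → {B, C}.
None of the earlier sets intersect F, but {B, C} does.

1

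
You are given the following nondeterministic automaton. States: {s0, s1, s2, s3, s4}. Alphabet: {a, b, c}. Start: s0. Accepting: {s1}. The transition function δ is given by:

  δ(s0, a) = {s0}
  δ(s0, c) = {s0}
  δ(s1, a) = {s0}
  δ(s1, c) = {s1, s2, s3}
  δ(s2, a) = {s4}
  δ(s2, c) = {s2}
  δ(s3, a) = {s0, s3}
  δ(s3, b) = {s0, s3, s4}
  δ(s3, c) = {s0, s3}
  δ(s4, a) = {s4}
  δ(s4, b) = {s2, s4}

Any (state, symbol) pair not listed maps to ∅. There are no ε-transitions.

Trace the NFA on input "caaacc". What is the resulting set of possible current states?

Start in {s0}.
Read 'c': s0→{s0}; now {s0}.
Read 'a': s0→{s0}; now {s0}.
Read 'a': s0→{s0}; now {s0}.
Read 'a': s0→{s0}; now {s0}.
Read 'c': s0→{s0}; now {s0}.
Read 'c': s0→{s0}; now {s0}.

{s0}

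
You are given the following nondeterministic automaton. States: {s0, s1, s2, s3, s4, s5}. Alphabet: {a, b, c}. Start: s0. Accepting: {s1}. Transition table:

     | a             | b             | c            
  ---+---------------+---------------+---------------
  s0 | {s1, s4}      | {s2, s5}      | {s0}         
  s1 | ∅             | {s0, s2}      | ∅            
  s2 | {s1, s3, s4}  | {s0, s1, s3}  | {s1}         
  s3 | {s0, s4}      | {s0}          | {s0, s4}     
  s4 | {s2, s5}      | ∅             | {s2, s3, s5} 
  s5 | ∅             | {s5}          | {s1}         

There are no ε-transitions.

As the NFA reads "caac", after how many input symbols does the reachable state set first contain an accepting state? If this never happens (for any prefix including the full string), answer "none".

Start in {s0}.
Read 'c': s0→{s0}; now {s0}.
Read 'a': s0→{s1, s4}; now {s1, s4}.
None of the earlier sets intersect F, but {s1, s4} does.

2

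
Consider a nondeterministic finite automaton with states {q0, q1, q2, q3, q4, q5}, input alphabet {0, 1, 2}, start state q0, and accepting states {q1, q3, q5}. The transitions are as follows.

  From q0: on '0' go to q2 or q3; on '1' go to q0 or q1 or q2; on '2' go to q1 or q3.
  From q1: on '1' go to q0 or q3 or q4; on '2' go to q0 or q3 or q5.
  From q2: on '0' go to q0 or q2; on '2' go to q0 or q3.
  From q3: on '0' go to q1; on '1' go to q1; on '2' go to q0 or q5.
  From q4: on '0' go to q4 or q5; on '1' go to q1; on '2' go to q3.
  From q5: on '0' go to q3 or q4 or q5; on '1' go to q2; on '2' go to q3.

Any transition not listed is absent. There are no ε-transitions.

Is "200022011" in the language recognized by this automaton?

No

Start in {q0}.
Read '2': {q0} → {q1, q3}.
Read '0': {q1, q3} → {q1}.
Read '0': {q1} → ∅.
The set is empty and remains empty for the remaining 6 symbols.
The final set ∅ contains no accepting state.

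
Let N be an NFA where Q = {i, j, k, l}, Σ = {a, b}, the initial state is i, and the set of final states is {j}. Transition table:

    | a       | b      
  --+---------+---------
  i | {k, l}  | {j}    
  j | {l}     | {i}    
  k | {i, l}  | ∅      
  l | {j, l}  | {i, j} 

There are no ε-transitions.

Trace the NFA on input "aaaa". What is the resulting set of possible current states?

{i, j, l}

Start in {i}.
Read 'a': i→{k, l}; now {k, l}.
Read 'a': k→{i, l}, l→{j, l}; now {i, j, l}.
Read 'a': i→{k, l}, j→{l}, l→{j, l}; now {j, k, l}.
Read 'a': j→{l}, k→{i, l}, l→{j, l}; now {i, j, l}.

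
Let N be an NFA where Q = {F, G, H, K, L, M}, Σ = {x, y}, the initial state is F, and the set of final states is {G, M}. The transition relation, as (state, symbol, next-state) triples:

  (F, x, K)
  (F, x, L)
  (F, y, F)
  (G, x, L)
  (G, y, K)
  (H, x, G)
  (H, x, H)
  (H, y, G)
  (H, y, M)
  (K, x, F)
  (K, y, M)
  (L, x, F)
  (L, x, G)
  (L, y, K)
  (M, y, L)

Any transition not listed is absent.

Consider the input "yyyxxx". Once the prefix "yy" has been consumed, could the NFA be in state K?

Start in {F}.
Read 'y': {F} → {F}.
Read 'y': {F} → {F}.
State K is not in {F}.

No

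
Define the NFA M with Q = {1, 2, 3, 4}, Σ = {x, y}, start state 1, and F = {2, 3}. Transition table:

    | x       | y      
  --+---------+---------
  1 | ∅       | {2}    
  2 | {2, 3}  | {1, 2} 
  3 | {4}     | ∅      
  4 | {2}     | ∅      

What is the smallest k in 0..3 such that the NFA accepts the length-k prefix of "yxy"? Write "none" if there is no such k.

1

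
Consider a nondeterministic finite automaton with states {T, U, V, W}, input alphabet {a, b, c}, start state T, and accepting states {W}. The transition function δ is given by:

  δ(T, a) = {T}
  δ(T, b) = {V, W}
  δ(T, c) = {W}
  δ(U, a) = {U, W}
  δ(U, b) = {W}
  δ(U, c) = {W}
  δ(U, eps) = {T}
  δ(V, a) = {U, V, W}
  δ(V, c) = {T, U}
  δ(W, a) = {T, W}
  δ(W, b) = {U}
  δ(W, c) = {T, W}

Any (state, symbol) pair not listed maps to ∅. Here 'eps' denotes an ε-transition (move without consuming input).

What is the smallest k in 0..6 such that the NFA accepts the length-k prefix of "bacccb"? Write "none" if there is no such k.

Start in {T}.
Read 'b': {T} → {V, W}.
None of the earlier sets intersect F, but {V, W} does.

1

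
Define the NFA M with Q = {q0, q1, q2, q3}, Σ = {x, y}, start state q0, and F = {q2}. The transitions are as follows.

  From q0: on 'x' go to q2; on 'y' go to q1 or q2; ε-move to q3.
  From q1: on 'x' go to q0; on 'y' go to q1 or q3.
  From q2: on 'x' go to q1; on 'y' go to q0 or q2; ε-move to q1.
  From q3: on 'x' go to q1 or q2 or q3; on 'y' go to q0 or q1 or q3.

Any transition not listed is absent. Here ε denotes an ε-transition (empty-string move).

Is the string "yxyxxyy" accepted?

Yes

Start: ε-closure({q0}) = {q0, q3}.
Read 'y': {q0, q3} → {q0, q1, q2, q3}.
Read 'x': {q0, q1, q2, q3} → {q0, q1, q2, q3}.
Read 'y': {q0, q1, q2, q3} → {q0, q1, q2, q3}.
Read 'x': {q0, q1, q2, q3} → {q0, q1, q2, q3}.
Read 'x': {q0, q1, q2, q3} → {q0, q1, q2, q3}.
Read 'y': {q0, q1, q2, q3} → {q0, q1, q2, q3}.
Read 'y': {q0, q1, q2, q3} → {q0, q1, q2, q3}.
The final set {q0, q1, q2, q3} contains the accepting state q2.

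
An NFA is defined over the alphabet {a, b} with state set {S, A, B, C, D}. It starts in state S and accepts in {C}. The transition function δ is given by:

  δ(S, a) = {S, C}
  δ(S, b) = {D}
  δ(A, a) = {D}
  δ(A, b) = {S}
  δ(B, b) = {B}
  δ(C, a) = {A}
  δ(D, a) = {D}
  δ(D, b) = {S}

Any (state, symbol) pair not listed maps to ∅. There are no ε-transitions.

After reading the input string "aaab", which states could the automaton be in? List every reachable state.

Start in {S}.
Read 'a': S→{S, C}; now {S, C}.
Read 'a': S→{S, C}, C→{A}; now {S, A, C}.
Read 'a': S→{S, C}, A→{D}, C→{A}; now {S, A, C, D}.
Read 'b': S→{D}, A→{S}, C→∅, D→{S}; now {S, D}.

{S, D}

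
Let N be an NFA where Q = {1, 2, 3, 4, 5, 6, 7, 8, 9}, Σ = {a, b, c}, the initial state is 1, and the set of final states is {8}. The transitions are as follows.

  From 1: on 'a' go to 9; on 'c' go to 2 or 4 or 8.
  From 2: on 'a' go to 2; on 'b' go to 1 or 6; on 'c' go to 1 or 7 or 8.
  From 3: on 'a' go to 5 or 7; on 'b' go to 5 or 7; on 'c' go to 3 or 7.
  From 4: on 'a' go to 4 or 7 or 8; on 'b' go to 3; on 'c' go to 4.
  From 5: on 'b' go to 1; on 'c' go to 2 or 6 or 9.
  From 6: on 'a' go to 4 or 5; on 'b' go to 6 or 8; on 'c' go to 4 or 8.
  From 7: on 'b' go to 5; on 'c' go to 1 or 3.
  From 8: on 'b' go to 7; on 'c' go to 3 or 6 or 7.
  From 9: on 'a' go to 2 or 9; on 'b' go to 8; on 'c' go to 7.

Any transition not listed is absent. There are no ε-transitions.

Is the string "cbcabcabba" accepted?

No

Start in {1}.
Read 'c': 1→{2, 4, 8}; now {2, 4, 8}.
Read 'b': 2→{1, 6}, 4→{3}, 8→{7}; now {1, 3, 6, 7}.
Read 'c': 1→{2, 4, 8}, 3→{3, 7}, 6→{4, 8}, 7→{1, 3}; now {1, 2, 3, 4, 7, 8}.
Read 'a': 1→{9}, 2→{2}, 3→{5, 7}, 4→{4, 7, 8}, 7→∅, 8→∅; now {2, 4, 5, 7, 8, 9}.
Read 'b': 2→{1, 6}, 4→{3}, 5→{1}, 7→{5}, 8→{7}, 9→{8}; now {1, 3, 5, 6, 7, 8}.
Read 'c': 1→{2, 4, 8}, 3→{3, 7}, 5→{2, 6, 9}, 6→{4, 8}, 7→{1, 3}, 8→{3, 6, 7}; now {1, 2, 3, 4, 6, 7, 8, 9}.
Read 'a': 1→{9}, 2→{2}, 3→{5, 7}, 4→{4, 7, 8}, 6→{4, 5}, 7→∅, 8→∅, 9→{2, 9}; now {2, 4, 5, 7, 8, 9}.
Read 'b': 2→{1, 6}, 4→{3}, 5→{1}, 7→{5}, 8→{7}, 9→{8}; now {1, 3, 5, 6, 7, 8}.
Read 'b': 1→∅, 3→{5, 7}, 5→{1}, 6→{6, 8}, 7→{5}, 8→{7}; now {1, 5, 6, 7, 8}.
Read 'a': 1→{9}, 5→∅, 6→{4, 5}, 7→∅, 8→∅; now {4, 5, 9}.
The final set {4, 5, 9} contains no accepting state.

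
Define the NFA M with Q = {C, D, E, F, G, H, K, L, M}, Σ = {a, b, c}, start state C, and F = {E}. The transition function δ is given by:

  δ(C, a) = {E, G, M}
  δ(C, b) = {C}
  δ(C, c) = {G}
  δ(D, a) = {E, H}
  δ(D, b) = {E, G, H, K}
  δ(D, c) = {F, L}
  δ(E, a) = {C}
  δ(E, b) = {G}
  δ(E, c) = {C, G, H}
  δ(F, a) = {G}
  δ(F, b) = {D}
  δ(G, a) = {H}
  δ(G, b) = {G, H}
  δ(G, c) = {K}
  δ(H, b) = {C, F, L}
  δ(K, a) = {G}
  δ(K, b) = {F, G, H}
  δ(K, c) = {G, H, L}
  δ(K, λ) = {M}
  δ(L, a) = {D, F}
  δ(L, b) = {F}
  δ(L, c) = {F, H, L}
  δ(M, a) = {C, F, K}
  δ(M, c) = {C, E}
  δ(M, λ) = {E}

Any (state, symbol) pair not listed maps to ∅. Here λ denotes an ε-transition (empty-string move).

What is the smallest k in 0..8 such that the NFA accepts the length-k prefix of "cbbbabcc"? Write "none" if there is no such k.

Start in {C}.
Read 'c': C→{G}; now {G}.
Read 'b': G→{G, H}; now {G, H}.
Read 'b': G→{G, H}, H→{C, F, L}; now {C, F, G, H, L}.
Read 'b': C→{C}, F→{D}, G→{G, H}, H→{C, F, L}, L→{F}; now {C, D, F, G, H, L}.
Read 'a': C→{E, G, M}, D→{E, H}, F→{G}, G→{H}, H→∅, L→{D, F}; now {D, E, F, G, H, M}.
None of the earlier sets intersect F, but {D, E, F, G, H, M} does.

5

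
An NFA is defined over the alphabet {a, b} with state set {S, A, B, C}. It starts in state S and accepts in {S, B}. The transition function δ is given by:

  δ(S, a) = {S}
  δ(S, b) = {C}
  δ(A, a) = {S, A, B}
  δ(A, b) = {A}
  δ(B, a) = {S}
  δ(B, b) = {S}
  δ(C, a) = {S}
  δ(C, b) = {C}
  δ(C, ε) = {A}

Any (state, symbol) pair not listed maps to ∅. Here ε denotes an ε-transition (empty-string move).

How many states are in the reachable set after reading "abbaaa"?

3

Start in {S}.
Read 'a': S→{S}; now {S}.
Read 'b': S→{C}; union {C}; ε-closure = {A, C}.
Read 'b': A→{A}, C→{C}; now {A, C}.
Read 'a': A→{S, A, B}, C→{S}; now {S, A, B}.
Read 'a': S→{S}, A→{S, A, B}, B→{S}; now {S, A, B}.
Read 'a': S→{S}, A→{S, A, B}, B→{S}; now {S, A, B}.
That set has 3 states.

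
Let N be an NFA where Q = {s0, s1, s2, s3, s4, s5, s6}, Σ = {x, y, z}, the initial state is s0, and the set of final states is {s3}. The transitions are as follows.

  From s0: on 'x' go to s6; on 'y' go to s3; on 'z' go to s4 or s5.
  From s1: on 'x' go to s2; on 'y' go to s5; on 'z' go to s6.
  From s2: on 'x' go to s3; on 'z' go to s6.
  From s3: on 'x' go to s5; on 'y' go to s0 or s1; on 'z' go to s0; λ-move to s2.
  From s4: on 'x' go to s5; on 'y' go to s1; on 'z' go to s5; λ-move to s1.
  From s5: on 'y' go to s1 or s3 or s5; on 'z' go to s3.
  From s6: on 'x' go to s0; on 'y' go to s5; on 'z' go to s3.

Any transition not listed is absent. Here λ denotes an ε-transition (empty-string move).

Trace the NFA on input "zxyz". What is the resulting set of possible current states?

{s0, s2, s3, s6}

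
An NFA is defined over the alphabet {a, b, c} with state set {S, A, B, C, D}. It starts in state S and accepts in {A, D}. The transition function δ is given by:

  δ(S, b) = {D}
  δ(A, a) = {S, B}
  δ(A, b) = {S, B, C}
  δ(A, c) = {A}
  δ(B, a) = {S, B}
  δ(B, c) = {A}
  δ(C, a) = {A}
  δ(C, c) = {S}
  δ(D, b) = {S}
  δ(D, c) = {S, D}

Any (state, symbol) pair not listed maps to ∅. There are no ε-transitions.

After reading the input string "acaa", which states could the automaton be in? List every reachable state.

Start in {S}.
Read 'a': S→∅; now ∅.
The set is empty and remains empty for the remaining 3 symbols.

∅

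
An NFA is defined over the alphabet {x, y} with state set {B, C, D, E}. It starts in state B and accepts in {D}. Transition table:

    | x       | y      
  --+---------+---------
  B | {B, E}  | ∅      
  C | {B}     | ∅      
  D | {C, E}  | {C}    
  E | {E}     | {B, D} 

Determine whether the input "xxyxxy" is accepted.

Yes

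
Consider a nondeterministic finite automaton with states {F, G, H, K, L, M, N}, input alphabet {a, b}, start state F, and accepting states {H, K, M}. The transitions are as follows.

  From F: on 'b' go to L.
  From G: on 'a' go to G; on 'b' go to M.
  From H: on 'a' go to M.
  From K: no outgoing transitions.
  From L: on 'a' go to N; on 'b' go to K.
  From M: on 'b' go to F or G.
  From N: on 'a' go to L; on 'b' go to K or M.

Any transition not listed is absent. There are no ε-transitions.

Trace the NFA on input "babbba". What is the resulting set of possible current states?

Start in {F}.
Read 'b': F→{L}; now {L}.
Read 'a': L→{N}; now {N}.
Read 'b': N→{K, M}; now {K, M}.
Read 'b': K→∅, M→{F, G}; now {F, G}.
Read 'b': F→{L}, G→{M}; now {L, M}.
Read 'a': L→{N}, M→∅; now {N}.

{N}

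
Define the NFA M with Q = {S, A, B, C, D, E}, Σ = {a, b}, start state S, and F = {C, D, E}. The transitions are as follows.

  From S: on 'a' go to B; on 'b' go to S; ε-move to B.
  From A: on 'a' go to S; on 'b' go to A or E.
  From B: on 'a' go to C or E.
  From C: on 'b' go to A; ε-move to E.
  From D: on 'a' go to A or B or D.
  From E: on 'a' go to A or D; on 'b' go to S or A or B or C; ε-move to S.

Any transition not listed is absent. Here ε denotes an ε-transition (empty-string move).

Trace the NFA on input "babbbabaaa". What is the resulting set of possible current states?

{S, A, B, C, D, E}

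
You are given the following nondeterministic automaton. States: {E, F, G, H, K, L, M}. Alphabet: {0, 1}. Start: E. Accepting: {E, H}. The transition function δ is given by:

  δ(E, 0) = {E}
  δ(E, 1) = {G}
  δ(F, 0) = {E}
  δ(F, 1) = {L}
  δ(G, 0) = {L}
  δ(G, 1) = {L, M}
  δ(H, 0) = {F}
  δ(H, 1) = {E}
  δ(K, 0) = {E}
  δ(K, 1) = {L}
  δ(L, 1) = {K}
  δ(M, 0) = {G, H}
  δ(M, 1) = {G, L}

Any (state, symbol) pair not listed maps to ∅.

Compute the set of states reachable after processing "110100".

Start in {E}.
Read '1': E→{G}; now {G}.
Read '1': G→{L, M}; now {L, M}.
Read '0': L→∅, M→{G, H}; now {G, H}.
Read '1': G→{L, M}, H→{E}; now {E, L, M}.
Read '0': E→{E}, L→∅, M→{G, H}; now {E, G, H}.
Read '0': E→{E}, G→{L}, H→{F}; now {E, F, L}.

{E, F, L}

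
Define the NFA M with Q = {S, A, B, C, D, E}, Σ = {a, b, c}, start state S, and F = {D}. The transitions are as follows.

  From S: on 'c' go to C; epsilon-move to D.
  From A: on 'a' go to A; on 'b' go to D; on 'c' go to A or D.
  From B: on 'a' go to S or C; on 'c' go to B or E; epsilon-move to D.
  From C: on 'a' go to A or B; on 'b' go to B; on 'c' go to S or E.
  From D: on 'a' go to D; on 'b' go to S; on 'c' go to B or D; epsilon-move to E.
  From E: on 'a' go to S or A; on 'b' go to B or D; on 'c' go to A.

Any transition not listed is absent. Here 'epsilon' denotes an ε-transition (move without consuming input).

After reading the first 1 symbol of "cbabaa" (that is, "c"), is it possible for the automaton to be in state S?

No

Start: ε-closure({S}) = {S, D, E}.
Read 'c': S→{C}, D→{B, D}, E→{A}; union {A, B, C, D}; ε-closure = {A, B, C, D, E}.
State S is not in {A, B, C, D, E}.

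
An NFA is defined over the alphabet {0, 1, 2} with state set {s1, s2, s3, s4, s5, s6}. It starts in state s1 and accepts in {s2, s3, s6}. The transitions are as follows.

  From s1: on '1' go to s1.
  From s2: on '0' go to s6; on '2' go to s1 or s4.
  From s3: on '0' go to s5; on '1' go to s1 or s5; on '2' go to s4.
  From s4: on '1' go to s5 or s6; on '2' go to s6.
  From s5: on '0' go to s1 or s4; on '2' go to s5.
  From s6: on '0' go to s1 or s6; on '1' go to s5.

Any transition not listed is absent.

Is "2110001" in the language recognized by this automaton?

No

Start in {s1}.
Read '2': {s1} → ∅.
The set is empty and remains empty for the remaining 6 symbols.
The final set ∅ contains no accepting state.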